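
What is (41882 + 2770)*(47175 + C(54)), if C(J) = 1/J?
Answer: 18958130342/9 ≈ 2.1065e+9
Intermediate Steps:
(41882 + 2770)*(47175 + C(54)) = (41882 + 2770)*(47175 + 1/54) = 44652*(47175 + 1/54) = 44652*(2547451/54) = 18958130342/9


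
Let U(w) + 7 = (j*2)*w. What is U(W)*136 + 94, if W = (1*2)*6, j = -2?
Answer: -7386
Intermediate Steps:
W = 12 (W = 2*6 = 12)
U(w) = -7 - 4*w (U(w) = -7 + (-2*2)*w = -7 - 4*w)
U(W)*136 + 94 = (-7 - 4*12)*136 + 94 = (-7 - 48)*136 + 94 = -55*136 + 94 = -7480 + 94 = -7386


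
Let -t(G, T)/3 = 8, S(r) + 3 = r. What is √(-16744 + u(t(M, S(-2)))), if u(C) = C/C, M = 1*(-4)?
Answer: I*√16743 ≈ 129.39*I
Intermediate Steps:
M = -4
S(r) = -3 + r
t(G, T) = -24 (t(G, T) = -3*8 = -24)
u(C) = 1
√(-16744 + u(t(M, S(-2)))) = √(-16744 + 1) = √(-16743) = I*√16743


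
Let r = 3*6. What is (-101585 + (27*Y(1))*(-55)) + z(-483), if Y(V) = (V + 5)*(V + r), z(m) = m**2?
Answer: -37586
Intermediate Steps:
r = 18
Y(V) = (5 + V)*(18 + V) (Y(V) = (V + 5)*(V + 18) = (5 + V)*(18 + V))
(-101585 + (27*Y(1))*(-55)) + z(-483) = (-101585 + (27*(90 + 1**2 + 23*1))*(-55)) + (-483)**2 = (-101585 + (27*(90 + 1 + 23))*(-55)) + 233289 = (-101585 + (27*114)*(-55)) + 233289 = (-101585 + 3078*(-55)) + 233289 = (-101585 - 169290) + 233289 = -270875 + 233289 = -37586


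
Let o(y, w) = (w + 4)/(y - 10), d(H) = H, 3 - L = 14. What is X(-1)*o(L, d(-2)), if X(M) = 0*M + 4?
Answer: -8/21 ≈ -0.38095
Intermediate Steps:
L = -11 (L = 3 - 1*14 = 3 - 14 = -11)
X(M) = 4 (X(M) = 0 + 4 = 4)
o(y, w) = (4 + w)/(-10 + y)
X(-1)*o(L, d(-2)) = 4*((4 - 2)/(-10 - 11)) = 4*(2/(-21)) = 4*(-1/21*2) = 4*(-2/21) = -8/21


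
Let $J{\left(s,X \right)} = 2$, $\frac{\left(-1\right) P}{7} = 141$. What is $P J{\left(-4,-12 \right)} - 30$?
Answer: $-2004$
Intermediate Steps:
$P = -987$ ($P = \left(-7\right) 141 = -987$)
$P J{\left(-4,-12 \right)} - 30 = \left(-987\right) 2 - 30 = -1974 + \left(-42 + 12\right) = -1974 - 30 = -2004$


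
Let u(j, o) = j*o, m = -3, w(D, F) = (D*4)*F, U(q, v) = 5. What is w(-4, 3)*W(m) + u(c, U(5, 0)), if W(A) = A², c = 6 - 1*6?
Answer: -432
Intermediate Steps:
c = 0 (c = 6 - 6 = 0)
w(D, F) = 4*D*F (w(D, F) = (4*D)*F = 4*D*F)
w(-4, 3)*W(m) + u(c, U(5, 0)) = (4*(-4)*3)*(-3)² + 0*5 = -48*9 + 0 = -432 + 0 = -432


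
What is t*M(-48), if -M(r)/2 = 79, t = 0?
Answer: 0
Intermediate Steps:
M(r) = -158 (M(r) = -2*79 = -158)
t*M(-48) = 0*(-158) = 0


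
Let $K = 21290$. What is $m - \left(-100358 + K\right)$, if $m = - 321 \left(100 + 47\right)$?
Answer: $31881$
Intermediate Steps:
$m = -47187$ ($m = \left(-321\right) 147 = -47187$)
$m - \left(-100358 + K\right) = -47187 + \left(\left(31968 + 68390\right) - 21290\right) = -47187 + \left(100358 - 21290\right) = -47187 + 79068 = 31881$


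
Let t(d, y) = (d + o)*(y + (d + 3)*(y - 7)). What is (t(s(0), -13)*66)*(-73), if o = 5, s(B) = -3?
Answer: 125268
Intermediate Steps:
t(d, y) = (5 + d)*(y + (-7 + y)*(3 + d)) (t(d, y) = (d + 5)*(y + (d + 3)*(y - 7)) = (5 + d)*(y + (3 + d)*(-7 + y)) = (5 + d)*(y + (-7 + y)*(3 + d)))
(t(s(0), -13)*66)*(-73) = ((-105 - 56*(-3) - 7*(-3)² + 20*(-13) - 13*(-3)² + 9*(-3)*(-13))*66)*(-73) = ((-105 + 168 - 7*9 - 260 - 13*9 + 351)*66)*(-73) = ((-105 + 168 - 63 - 260 - 117 + 351)*66)*(-73) = -26*66*(-73) = -1716*(-73) = 125268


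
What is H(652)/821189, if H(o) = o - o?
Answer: 0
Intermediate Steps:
H(o) = 0
H(652)/821189 = 0/821189 = 0*(1/821189) = 0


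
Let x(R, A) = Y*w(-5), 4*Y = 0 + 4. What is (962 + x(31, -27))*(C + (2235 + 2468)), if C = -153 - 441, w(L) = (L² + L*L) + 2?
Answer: 4166526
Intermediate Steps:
w(L) = 2 + 2*L² (w(L) = (L² + L²) + 2 = 2*L² + 2 = 2 + 2*L²)
C = -594
Y = 1 (Y = (0 + 4)/4 = (¼)*4 = 1)
x(R, A) = 52 (x(R, A) = 1*(2 + 2*(-5)²) = 1*(2 + 2*25) = 1*(2 + 50) = 1*52 = 52)
(962 + x(31, -27))*(C + (2235 + 2468)) = (962 + 52)*(-594 + (2235 + 2468)) = 1014*(-594 + 4703) = 1014*4109 = 4166526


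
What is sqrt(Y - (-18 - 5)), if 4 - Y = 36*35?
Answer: 3*I*sqrt(137) ≈ 35.114*I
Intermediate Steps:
Y = -1256 (Y = 4 - 36*35 = 4 - 1*1260 = 4 - 1260 = -1256)
sqrt(Y - (-18 - 5)) = sqrt(-1256 - (-18 - 5)) = sqrt(-1256 - 1*(-23)) = sqrt(-1256 + 23) = sqrt(-1233) = 3*I*sqrt(137)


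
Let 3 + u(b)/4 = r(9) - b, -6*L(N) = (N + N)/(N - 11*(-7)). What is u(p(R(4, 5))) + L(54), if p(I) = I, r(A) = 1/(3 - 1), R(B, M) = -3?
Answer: 244/131 ≈ 1.8626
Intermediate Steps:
r(A) = ½ (r(A) = 1/2 = ½)
L(N) = -N/(3*(77 + N)) (L(N) = -(N + N)/(6*(N - 11*(-7))) = -2*N/(6*(N + 77)) = -2*N/(6*(77 + N)) = -N/(3*(77 + N)))
u(b) = -10 - 4*b (u(b) = -12 + 4*(½ - b) = -12 + (2 - 4*b) = -10 - 4*b)
u(p(R(4, 5))) + L(54) = (-10 - 4*(-3)) - 1*54/(231 + 3*54) = (-10 + 12) - 1*54/(231 + 162) = 2 - 1*54/393 = 2 - 1*54*1/393 = 2 - 18/131 = 244/131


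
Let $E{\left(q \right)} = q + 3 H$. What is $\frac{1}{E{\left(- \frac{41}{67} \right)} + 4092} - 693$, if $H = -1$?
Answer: $- \frac{189827879}{273922} \approx -693.0$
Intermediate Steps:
$E{\left(q \right)} = -3 + q$ ($E{\left(q \right)} = q + 3 \left(-1\right) = q - 3 = -3 + q$)
$\frac{1}{E{\left(- \frac{41}{67} \right)} + 4092} - 693 = \frac{1}{\left(-3 - \frac{41}{67}\right) + 4092} - 693 = \frac{1}{- \frac{242}{67} + 4092} - 693 = \frac{1}{\frac{273922}{67}} - 693 = \frac{67}{273922} - 693 = - \frac{189827879}{273922}$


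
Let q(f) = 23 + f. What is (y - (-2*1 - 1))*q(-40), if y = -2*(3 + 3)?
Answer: 153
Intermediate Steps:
y = -12 (y = -2*6 = -12)
(y - (-2*1 - 1))*q(-40) = (-12 - (-2*1 - 1))*(23 - 40) = (-12 - (-2 - 1))*(-17) = (-12 - 1*(-3))*(-17) = (-12 + 3)*(-17) = -9*(-17) = 153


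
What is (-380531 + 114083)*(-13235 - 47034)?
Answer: 16058554512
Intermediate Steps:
(-380531 + 114083)*(-13235 - 47034) = -266448*(-60269) = 16058554512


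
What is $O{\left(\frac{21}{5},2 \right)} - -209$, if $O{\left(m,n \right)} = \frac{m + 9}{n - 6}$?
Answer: $\frac{2057}{10} \approx 205.7$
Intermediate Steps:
$O{\left(m,n \right)} = \frac{9 + m}{-6 + n}$
$O{\left(\frac{21}{5},2 \right)} - -209 = \frac{9 + \frac{21}{5}}{-6 + 2} - -209 = \frac{9 + 21 \cdot \frac{1}{5}}{-4} + 209 = - \frac{9 + \frac{21}{5}}{4} + 209 = \left(- \frac{1}{4}\right) \frac{66}{5} + 209 = - \frac{33}{10} + 209 = \frac{2057}{10}$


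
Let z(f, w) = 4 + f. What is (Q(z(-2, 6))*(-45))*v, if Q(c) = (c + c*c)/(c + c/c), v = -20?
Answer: 1800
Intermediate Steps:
Q(c) = (c + c²)/(1 + c) (Q(c) = (c + c²)/(c + 1) = (c + c²)/(1 + c))
(Q(z(-2, 6))*(-45))*v = ((4 - 2)*(-45))*(-20) = (2*(-45))*(-20) = -90*(-20) = 1800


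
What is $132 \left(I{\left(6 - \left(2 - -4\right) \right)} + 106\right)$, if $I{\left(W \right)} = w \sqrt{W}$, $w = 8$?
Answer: $13992$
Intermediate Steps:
$I{\left(W \right)} = 8 \sqrt{W}$
$132 \left(I{\left(6 - \left(2 - -4\right) \right)} + 106\right) = 132 \left(8 \sqrt{6 - \left(2 - -4\right)} + 106\right) = 132 \left(8 \sqrt{6 - \left(2 + 4\right)} + 106\right) = 132 \left(8 \sqrt{6 - 6} + 106\right) = 132 \left(8 \sqrt{0} + 106\right) = 132 \left(8 \cdot 0 + 106\right) = 132 \left(0 + 106\right) = 132 \cdot 106 = 13992$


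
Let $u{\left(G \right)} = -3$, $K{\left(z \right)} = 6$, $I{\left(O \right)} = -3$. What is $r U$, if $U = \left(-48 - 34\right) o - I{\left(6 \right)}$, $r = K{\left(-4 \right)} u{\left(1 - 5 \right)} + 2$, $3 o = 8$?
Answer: $\frac{10352}{3} \approx 3450.7$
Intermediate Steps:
$o = \frac{8}{3}$ ($o = \frac{1}{3} \cdot 8 = \frac{8}{3} \approx 2.6667$)
$r = -16$ ($r = 6 \left(-3\right) + 2 = -18 + 2 = -16$)
$U = - \frac{647}{3}$ ($U = \left(-48 - 34\right) \frac{8}{3} - -3 = \left(-82\right) \frac{8}{3} + 3 = - \frac{656}{3} + 3 = - \frac{647}{3} \approx -215.67$)
$r U = \left(-16\right) \left(- \frac{647}{3}\right) = \frac{10352}{3}$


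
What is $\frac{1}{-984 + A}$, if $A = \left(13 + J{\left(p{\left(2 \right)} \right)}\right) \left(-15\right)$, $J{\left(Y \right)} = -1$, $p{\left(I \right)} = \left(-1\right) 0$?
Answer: $- \frac{1}{1164} \approx -0.00085911$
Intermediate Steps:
$p{\left(I \right)} = 0$
$A = -180$ ($A = \left(13 - 1\right) \left(-15\right) = 12 \left(-15\right) = -180$)
$\frac{1}{-984 + A} = \frac{1}{-984 - 180} = \frac{1}{-1164} = - \frac{1}{1164}$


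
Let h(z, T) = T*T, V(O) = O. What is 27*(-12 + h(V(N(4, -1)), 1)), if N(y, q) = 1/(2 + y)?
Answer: -297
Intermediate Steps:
h(z, T) = T²
27*(-12 + h(V(N(4, -1)), 1)) = 27*(-12 + 1²) = 27*(-12 + 1) = 27*(-11) = -297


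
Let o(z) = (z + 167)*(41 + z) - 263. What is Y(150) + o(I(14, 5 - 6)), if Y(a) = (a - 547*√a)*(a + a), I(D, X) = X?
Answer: 51377 - 820500*√6 ≈ -1.9584e+6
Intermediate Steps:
o(z) = -263 + (41 + z)*(167 + z) (o(z) = (167 + z)*(41 + z) - 263 = (41 + z)*(167 + z) - 263 = -263 + (41 + z)*(167 + z))
Y(a) = 2*a*(a - 547*√a) (Y(a) = (a - 547*√a)*(2*a) = 2*a*(a - 547*√a))
Y(150) + o(I(14, 5 - 6)) = (-820500*√6 + 2*150²) + (6584 + (5 - 6)² + 208*(5 - 6)) = (-820500*√6 + 2*22500) + (6584 + (-1)² + 208*(-1)) = (-820500*√6 + 45000) + (6584 + 1 - 208) = (45000 - 820500*√6) + 6377 = 51377 - 820500*√6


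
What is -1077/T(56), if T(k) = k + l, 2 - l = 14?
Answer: -1077/44 ≈ -24.477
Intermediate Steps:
l = -12 (l = 2 - 1*14 = 2 - 14 = -12)
T(k) = -12 + k (T(k) = k - 12 = -12 + k)
-1077/T(56) = -1077/(-12 + 56) = -1077/44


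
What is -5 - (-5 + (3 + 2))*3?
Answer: -5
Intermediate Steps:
-5 - (-5 + (3 + 2))*3 = -5 - (-5 + 5)*3 = -5 - 1*0*3 = -5 + 0*3 = -5 + 0 = -5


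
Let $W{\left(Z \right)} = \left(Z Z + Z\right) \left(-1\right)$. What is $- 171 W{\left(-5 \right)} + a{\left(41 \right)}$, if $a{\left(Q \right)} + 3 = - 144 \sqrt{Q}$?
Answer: $3417 - 144 \sqrt{41} \approx 2494.9$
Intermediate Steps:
$W{\left(Z \right)} = - Z - Z^{2}$ ($W{\left(Z \right)} = \left(Z^{2} + Z\right) \left(-1\right) = \left(Z + Z^{2}\right) \left(-1\right) = - Z - Z^{2}$)
$a{\left(Q \right)} = -3 - 144 \sqrt{Q}$
$- 171 W{\left(-5 \right)} + a{\left(41 \right)} = - 171 \left(\left(-1\right) \left(-5\right) \left(1 - 5\right)\right) - \left(3 + 144 \sqrt{41}\right) = - 171 \left(\left(-1\right) \left(-5\right) \left(-4\right)\right) - \left(3 + 144 \sqrt{41}\right) = \left(-171\right) \left(-20\right) - \left(3 + 144 \sqrt{41}\right) = 3420 - \left(3 + 144 \sqrt{41}\right) = 3417 - 144 \sqrt{41}$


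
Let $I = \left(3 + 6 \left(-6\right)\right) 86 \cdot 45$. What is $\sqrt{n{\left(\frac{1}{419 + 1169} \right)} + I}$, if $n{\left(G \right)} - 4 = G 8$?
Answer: $\frac{4 i \sqrt{1257975885}}{397} \approx 357.36 i$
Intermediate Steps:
$n{\left(G \right)} = 4 + 8 G$ ($n{\left(G \right)} = 4 + G 8 = 4 + 8 G$)
$I = -127710$ ($I = \left(3 - 36\right) 86 \cdot 45 = \left(-33\right) 86 \cdot 45 = \left(-2838\right) 45 = -127710$)
$\sqrt{n{\left(\frac{1}{419 + 1169} \right)} + I} = \sqrt{\left(4 + \frac{8}{419 + 1169}\right) - 127710} = \sqrt{\left(4 + \frac{8}{1588}\right) - 127710} = \sqrt{\left(4 + 8 \cdot \frac{1}{1588}\right) - 127710} = \sqrt{\left(4 + \frac{2}{397}\right) - 127710} = \sqrt{\frac{1590}{397} - 127710} = \sqrt{- \frac{50699280}{397}} = \frac{4 i \sqrt{1257975885}}{397}$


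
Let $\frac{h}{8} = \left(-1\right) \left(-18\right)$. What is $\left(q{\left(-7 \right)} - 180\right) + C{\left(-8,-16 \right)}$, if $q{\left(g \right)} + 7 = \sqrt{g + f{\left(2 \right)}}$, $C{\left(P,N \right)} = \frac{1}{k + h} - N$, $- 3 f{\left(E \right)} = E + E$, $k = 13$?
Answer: $- \frac{26846}{157} + \frac{5 i \sqrt{3}}{3} \approx -170.99 + 2.8868 i$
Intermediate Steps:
$h = 144$ ($h = 8 \left(\left(-1\right) \left(-18\right)\right) = 8 \cdot 18 = 144$)
$f{\left(E \right)} = - \frac{2 E}{3}$ ($f{\left(E \right)} = - \frac{E + E}{3} = - \frac{2 E}{3}$)
$C{\left(P,N \right)} = \frac{1}{157} - N$ ($C{\left(P,N \right)} = \frac{1}{13 + 144} - N = \frac{1}{157} - N$)
$q{\left(g \right)} = -7 + \sqrt{- \frac{4}{3} + g}$ ($q{\left(g \right)} = -7 + \sqrt{g - \frac{4}{3}} = -7 + \sqrt{- \frac{4}{3} + g}$)
$\left(q{\left(-7 \right)} - 180\right) + C{\left(-8,-16 \right)} = \left(\left(-7 + \frac{\sqrt{-12 + 9 \left(-7\right)}}{3}\right) - 180\right) + \left(\frac{1}{157} - -16\right) = \left(\left(-7 + \frac{\sqrt{-12 - 63}}{3}\right) - 180\right) + \left(\frac{1}{157} + 16\right) = \left(\left(-7 + \frac{\sqrt{-75}}{3}\right) - 180\right) + \frac{2513}{157} = \left(\left(-7 + \frac{5 i \sqrt{3}}{3}\right) - 180\right) + \frac{2513}{157} = \left(-187 + \frac{5 i \sqrt{3}}{3}\right) + \frac{2513}{157} = - \frac{26846}{157} + \frac{5 i \sqrt{3}}{3}$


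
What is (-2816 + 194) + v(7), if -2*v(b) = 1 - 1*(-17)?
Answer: -2631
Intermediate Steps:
v(b) = -9 (v(b) = -(1 - 1*(-17))/2 = -(1 + 17)/2 = -½*18 = -9)
(-2816 + 194) + v(7) = (-2816 + 194) - 9 = -2622 - 9 = -2631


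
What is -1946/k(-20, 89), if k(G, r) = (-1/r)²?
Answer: -15414266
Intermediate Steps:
k(G, r) = r⁻²
-1946/k(-20, 89) = -1946/(89⁻²) = -1946/1/7921 = -1946*7921 = -15414266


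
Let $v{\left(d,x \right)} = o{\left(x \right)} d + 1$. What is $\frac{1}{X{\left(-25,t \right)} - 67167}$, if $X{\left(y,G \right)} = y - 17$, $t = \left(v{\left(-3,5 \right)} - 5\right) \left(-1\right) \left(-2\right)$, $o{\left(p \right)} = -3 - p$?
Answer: $- \frac{1}{67209} \approx -1.4879 \cdot 10^{-5}$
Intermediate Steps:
$v{\left(d,x \right)} = 1 + d \left(-3 - x\right)$ ($v{\left(d,x \right)} = \left(-3 - x\right) d + 1 = d \left(-3 - x\right) + 1 = 1 + d \left(-3 - x\right)$)
$t = 40$ ($t = \left(\left(1 - - 3 \left(3 + 5\right)\right) - 5\right) \left(-1\right) \left(-2\right) = \left(\left(1 - \left(-3\right) 8\right) - 5\right) \left(-1\right) \left(-2\right) = \left(\left(1 + 24\right) - 5\right) \left(-1\right) \left(-2\right) = \left(25 - 5\right) \left(-1\right) \left(-2\right) = 20 \left(-1\right) \left(-2\right) = \left(-20\right) \left(-2\right) = 40$)
$X{\left(y,G \right)} = -17 + y$
$\frac{1}{X{\left(-25,t \right)} - 67167} = \frac{1}{\left(-17 - 25\right) - 67167} = \frac{1}{-42 - 67167} = \frac{1}{-67209} = - \frac{1}{67209}$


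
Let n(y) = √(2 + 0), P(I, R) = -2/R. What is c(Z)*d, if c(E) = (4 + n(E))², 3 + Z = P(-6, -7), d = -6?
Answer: -108 - 48*√2 ≈ -175.88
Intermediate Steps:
n(y) = √2
Z = -19/7 (Z = -3 - 2/(-7) = -3 - 2*(-⅐) = -3 + 2/7 = -19/7 ≈ -2.7143)
c(E) = (4 + √2)²
c(Z)*d = (4 + √2)²*(-6) = -6*(4 + √2)²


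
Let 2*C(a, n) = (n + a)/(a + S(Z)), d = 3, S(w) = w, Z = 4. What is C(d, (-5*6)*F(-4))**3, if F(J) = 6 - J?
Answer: -26198073/2744 ≈ -9547.4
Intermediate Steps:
C(a, n) = (a + n)/(2*(4 + a)) (C(a, n) = ((n + a)/(a + 4))/2 = ((a + n)/(4 + a))/2 = (a + n)/(2*(4 + a)))
C(d, (-5*6)*F(-4))**3 = ((3 + (-5*6)*(6 - 1*(-4)))/(2*(4 + 3)))**3 = ((1/2)*(3 - 30*(6 + 4))/7)**3 = ((1/2)*(1/7)*(3 - 30*10))**3 = ((1/2)*(1/7)*(3 - 300))**3 = ((1/2)*(1/7)*(-297))**3 = (-297/14)**3 = -26198073/2744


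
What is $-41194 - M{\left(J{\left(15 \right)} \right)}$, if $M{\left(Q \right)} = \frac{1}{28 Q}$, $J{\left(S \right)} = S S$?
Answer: $- \frac{259522201}{6300} \approx -41194.0$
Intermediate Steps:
$J{\left(S \right)} = S^{2}$
$M{\left(Q \right)} = \frac{1}{28 Q}$
$-41194 - M{\left(J{\left(15 \right)} \right)} = -41194 - \frac{1}{28 \cdot 15^{2}} = -41194 - \frac{1}{28 \cdot 225} = -41194 - \frac{1}{28} \cdot \frac{1}{225} = -41194 - \frac{1}{6300} = - \frac{259522201}{6300}$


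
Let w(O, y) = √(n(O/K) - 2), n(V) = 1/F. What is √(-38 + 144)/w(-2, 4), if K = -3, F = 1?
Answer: -I*√106 ≈ -10.296*I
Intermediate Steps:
n(V) = 1 (n(V) = 1/1 = 1)
w(O, y) = I (w(O, y) = √(1 - 2) = √(-1) = I)
√(-38 + 144)/w(-2, 4) = √(-38 + 144)/I = √106*(-I) = -I*√106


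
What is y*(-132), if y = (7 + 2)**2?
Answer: -10692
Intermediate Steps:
y = 81 (y = 9**2 = 81)
y*(-132) = 81*(-132) = -10692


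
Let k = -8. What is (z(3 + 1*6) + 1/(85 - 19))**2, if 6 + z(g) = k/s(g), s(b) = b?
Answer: 1852321/39204 ≈ 47.248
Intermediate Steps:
z(g) = -6 - 8/g
(z(3 + 1*6) + 1/(85 - 19))**2 = ((-6 - 8/(3 + 1*6)) + 1/(85 - 19))**2 = ((-6 - 8/(3 + 6)) + 1/66)**2 = ((-6 - 8/9) + 1/66)**2 = (-62/9 + 1/66)**2 = (-1361/198)**2 = 1852321/39204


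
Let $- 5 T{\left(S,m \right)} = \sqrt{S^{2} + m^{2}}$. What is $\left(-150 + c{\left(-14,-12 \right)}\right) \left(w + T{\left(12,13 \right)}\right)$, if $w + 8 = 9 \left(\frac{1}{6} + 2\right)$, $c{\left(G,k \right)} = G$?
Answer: $-1886 + \frac{164 \sqrt{313}}{5} \approx -1305.7$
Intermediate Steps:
$w = \frac{23}{2}$ ($w = -8 + 9 \left(\frac{1}{6} + 2\right) = -8 + 9 \cdot \frac{13}{6} = -8 + \frac{39}{2} = \frac{23}{2} \approx 11.5$)
$T{\left(S,m \right)} = - \frac{\sqrt{S^{2} + m^{2}}}{5}$
$\left(-150 + c{\left(-14,-12 \right)}\right) \left(w + T{\left(12,13 \right)}\right) = \left(-150 - 14\right) \left(\frac{23}{2} - \frac{\sqrt{12^{2} + 13^{2}}}{5}\right) = - 164 \left(\frac{23}{2} - \frac{\sqrt{144 + 169}}{5}\right) = - 164 \left(\frac{23}{2} - \frac{\sqrt{313}}{5}\right) = -1886 + \frac{164 \sqrt{313}}{5}$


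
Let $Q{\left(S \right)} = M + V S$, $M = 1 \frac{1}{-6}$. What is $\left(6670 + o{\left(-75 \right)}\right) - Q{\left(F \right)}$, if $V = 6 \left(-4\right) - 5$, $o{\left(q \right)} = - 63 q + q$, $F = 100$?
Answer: $\frac{85321}{6} \approx 14220.0$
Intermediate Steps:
$o{\left(q \right)} = - 62 q$
$M = - \frac{1}{6}$ ($M = 1 \left(- \frac{1}{6}\right) = - \frac{1}{6} \approx -0.16667$)
$V = -29$ ($V = -24 - 5 = -29$)
$Q{\left(S \right)} = - \frac{1}{6} - 29 S$
$\left(6670 + o{\left(-75 \right)}\right) - Q{\left(F \right)} = \left(6670 - -4650\right) - \left(- \frac{1}{6} - 2900\right) = \left(6670 + 4650\right) - \left(- \frac{1}{6} - 2900\right) = 11320 - - \frac{17401}{6} = 11320 + \frac{17401}{6} = \frac{85321}{6}$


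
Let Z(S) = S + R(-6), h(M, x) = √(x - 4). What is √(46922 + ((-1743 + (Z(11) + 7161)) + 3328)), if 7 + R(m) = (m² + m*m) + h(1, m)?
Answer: √(55744 + I*√10) ≈ 236.1 + 0.0067*I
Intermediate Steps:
h(M, x) = √(-4 + x)
R(m) = -7 + √(-4 + m) + 2*m² (R(m) = -7 + ((m² + m*m) + √(-4 + m)) = -7 + ((m² + m²) + √(-4 + m)) = -7 + (2*m² + √(-4 + m)) = -7 + (√(-4 + m) + 2*m²) = -7 + √(-4 + m) + 2*m²)
Z(S) = 65 + S + I*√10 (Z(S) = S + (-7 + √(-4 - 6) + 2*(-6)²) = S + (-7 + √(-10) + 2*36) = S + (-7 + I*√10 + 72) = S + (65 + I*√10) = 65 + S + I*√10)
√(46922 + ((-1743 + (Z(11) + 7161)) + 3328)) = √(46922 + ((-1743 + ((65 + 11 + I*√10) + 7161)) + 3328)) = √(46922 + ((-1743 + ((76 + I*√10) + 7161)) + 3328)) = √(46922 + ((-1743 + (7237 + I*√10)) + 3328)) = √(46922 + ((5494 + I*√10) + 3328)) = √(46922 + (8822 + I*√10)) = √(55744 + I*√10)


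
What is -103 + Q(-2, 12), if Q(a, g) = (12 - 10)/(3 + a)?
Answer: -101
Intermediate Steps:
Q(a, g) = 2/(3 + a)
-103 + Q(-2, 12) = -103 + 2/(3 - 2) = -103 + 2/1 = -103 + 2*1 = -103 + 2 = -101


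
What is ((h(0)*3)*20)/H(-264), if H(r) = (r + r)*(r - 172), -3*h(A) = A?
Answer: 0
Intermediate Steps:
h(A) = -A/3
H(r) = 2*r*(-172 + r) (H(r) = (2*r)*(-172 + r) = 2*r*(-172 + r))
((h(0)*3)*20)/H(-264) = ((-1/3*0*3)*20)/((2*(-264)*(-172 - 264))) = ((0*3)*20)/((2*(-264)*(-436))) = (0*20)/230208 = 0*(1/230208) = 0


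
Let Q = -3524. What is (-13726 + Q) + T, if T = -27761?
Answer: -45011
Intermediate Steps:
(-13726 + Q) + T = (-13726 - 3524) - 27761 = -17250 - 27761 = -45011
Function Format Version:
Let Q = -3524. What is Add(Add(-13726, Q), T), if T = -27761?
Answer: -45011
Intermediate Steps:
Add(Add(-13726, Q), T) = Add(Add(-13726, -3524), -27761) = Add(-17250, -27761) = -45011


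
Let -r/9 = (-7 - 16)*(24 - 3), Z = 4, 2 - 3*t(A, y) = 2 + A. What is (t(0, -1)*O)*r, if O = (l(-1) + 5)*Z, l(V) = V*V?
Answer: 0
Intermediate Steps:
t(A, y) = -A/3 (t(A, y) = ⅔ - (2 + A)/3 = ⅔ + (-⅔ - A/3) = -A/3)
l(V) = V²
r = 4347 (r = -9*(-7 - 16)*(24 - 3) = -(-207)*21 = -9*(-483) = 4347)
O = 24 (O = ((-1)² + 5)*4 = (1 + 5)*4 = 6*4 = 24)
(t(0, -1)*O)*r = (-⅓*0*24)*4347 = (0*24)*4347 = 0*4347 = 0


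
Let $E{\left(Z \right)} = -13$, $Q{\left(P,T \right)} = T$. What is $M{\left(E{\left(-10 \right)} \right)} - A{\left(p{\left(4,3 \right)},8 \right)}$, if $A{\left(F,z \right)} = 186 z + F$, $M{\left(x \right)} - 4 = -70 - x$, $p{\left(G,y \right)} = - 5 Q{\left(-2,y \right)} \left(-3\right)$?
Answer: $-1586$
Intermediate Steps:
$p{\left(G,y \right)} = 15 y$ ($p{\left(G,y \right)} = - 5 y \left(-3\right) = 15 y$)
$M{\left(x \right)} = -66 - x$ ($M{\left(x \right)} = 4 - \left(70 + x\right) = -66 - x$)
$A{\left(F,z \right)} = F + 186 z$
$M{\left(E{\left(-10 \right)} \right)} - A{\left(p{\left(4,3 \right)},8 \right)} = \left(-66 - -13\right) - \left(15 \cdot 3 + 186 \cdot 8\right) = \left(-66 + 13\right) - \left(45 + 1488\right) = -53 - 1533 = -1586$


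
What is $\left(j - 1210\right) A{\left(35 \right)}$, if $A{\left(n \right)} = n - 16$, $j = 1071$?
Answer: $-2641$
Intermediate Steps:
$A{\left(n \right)} = -16 + n$ ($A{\left(n \right)} = n - 16 = -16 + n$)
$\left(j - 1210\right) A{\left(35 \right)} = \left(1071 - 1210\right) \left(-16 + 35\right) = \left(-139\right) 19 = -2641$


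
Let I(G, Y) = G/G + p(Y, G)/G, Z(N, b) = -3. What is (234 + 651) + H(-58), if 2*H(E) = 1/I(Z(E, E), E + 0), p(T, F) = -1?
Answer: 7083/8 ≈ 885.38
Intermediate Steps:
I(G, Y) = 1 - 1/G (I(G, Y) = G/G - 1/G = 1 - 1/G)
H(E) = 3/8 (H(E) = 1/(2*(((-1 - 3)/(-3)))) = 1/(2*((-1/3*(-4)))) = 1/(2*(4/3)) = (1/2)*(3/4) = 3/8)
(234 + 651) + H(-58) = (234 + 651) + 3/8 = 885 + 3/8 = 7083/8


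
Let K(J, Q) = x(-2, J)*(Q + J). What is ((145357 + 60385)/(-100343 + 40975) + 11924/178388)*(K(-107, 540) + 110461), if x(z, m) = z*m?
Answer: -913901154296909/1323817348 ≈ -6.9035e+5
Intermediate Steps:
x(z, m) = m*z
K(J, Q) = -2*J*(J + Q) (K(J, Q) = (J*(-2))*(Q + J) = (-2*J)*(J + Q) = -2*J*(J + Q))
((145357 + 60385)/(-100343 + 40975) + 11924/178388)*(K(-107, 540) + 110461) = ((145357 + 60385)/(-100343 + 40975) + 11924/178388)*(-2*(-107)*(-107 + 540) + 110461) = (205742/(-59368) + 11924*(1/178388))*(-2*(-107)*433 + 110461) = (205742*(-1/59368) + 2981/44597)*(92662 + 110461) = (-102871/29684 + 2981/44597)*203123 = -4499249983/1323817348*203123 = -913901154296909/1323817348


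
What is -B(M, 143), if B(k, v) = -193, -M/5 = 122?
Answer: 193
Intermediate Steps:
M = -610 (M = -5*122 = -610)
-B(M, 143) = -1*(-193) = 193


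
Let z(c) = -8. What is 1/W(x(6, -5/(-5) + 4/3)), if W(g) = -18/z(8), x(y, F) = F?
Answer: 4/9 ≈ 0.44444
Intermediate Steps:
W(g) = 9/4 (W(g) = -18/(-8) = -18*(-⅛) = 9/4)
1/W(x(6, -5/(-5) + 4/3)) = 1/(9/4) = 4/9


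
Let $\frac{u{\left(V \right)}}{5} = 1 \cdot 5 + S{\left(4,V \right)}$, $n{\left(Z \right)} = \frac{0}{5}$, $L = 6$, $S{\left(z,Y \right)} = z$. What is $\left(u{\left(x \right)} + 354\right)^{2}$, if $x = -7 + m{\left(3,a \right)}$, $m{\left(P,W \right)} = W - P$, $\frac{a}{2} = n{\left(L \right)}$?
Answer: $159201$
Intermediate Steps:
$n{\left(Z \right)} = 0$ ($n{\left(Z \right)} = 0 \cdot \frac{1}{5} = 0$)
$a = 0$ ($a = 2 \cdot 0 = 0$)
$x = -10$ ($x = -7 + \left(0 - 3\right) = -7 - 3 = -10$)
$u{\left(V \right)} = 45$ ($u{\left(V \right)} = 5 \left(1 \cdot 5 + 4\right) = 5 \left(5 + 4\right) = 5 \cdot 9 = 45$)
$\left(u{\left(x \right)} + 354\right)^{2} = \left(45 + 354\right)^{2} = 399^{2} = 159201$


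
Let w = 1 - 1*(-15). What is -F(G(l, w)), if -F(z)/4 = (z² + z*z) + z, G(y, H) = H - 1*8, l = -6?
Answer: 544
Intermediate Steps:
w = 16 (w = 1 + 15 = 16)
G(y, H) = -8 + H (G(y, H) = H - 8 = -8 + H)
F(z) = -8*z² - 4*z (F(z) = -4*((z² + z*z) + z) = -4*((z² + z²) + z) = -4*(2*z² + z) = -4*(z + 2*z²) = -8*z² - 4*z)
-F(G(l, w)) = -(-4)*(-8 + 16)*(1 + 2*(-8 + 16)) = -(-4)*8*(1 + 2*8) = -(-4)*8*(1 + 16) = -(-4)*8*17 = -1*(-544) = 544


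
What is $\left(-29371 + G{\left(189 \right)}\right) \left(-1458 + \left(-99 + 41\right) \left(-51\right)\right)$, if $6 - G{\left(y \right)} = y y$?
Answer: $-97629000$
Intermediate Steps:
$G{\left(y \right)} = 6 - y^{2}$ ($G{\left(y \right)} = 6 - y y = 6 - y^{2}$)
$\left(-29371 + G{\left(189 \right)}\right) \left(-1458 + \left(-99 + 41\right) \left(-51\right)\right) = \left(-29371 + \left(6 - 189^{2}\right)\right) \left(-1458 + \left(-99 + 41\right) \left(-51\right)\right) = \left(-29371 + \left(6 - 35721\right)\right) \left(-1458 - -2958\right) = \left(-29371 + \left(6 - 35721\right)\right) \left(-1458 + 2958\right) = \left(-29371 - 35715\right) 1500 = \left(-65086\right) 1500 = -97629000$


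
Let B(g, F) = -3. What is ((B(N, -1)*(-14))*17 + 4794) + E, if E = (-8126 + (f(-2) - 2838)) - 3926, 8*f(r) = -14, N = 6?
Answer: -37535/4 ≈ -9383.8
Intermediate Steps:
f(r) = -7/4 (f(r) = (⅛)*(-14) = -7/4)
E = -59567/4 (E = (-8126 + (-7/4 - 2838)) - 3926 = (-8126 - 11359/4) - 3926 = -43863/4 - 3926 = -59567/4 ≈ -14892.)
((B(N, -1)*(-14))*17 + 4794) + E = (-3*(-14)*17 + 4794) - 59567/4 = (42*17 + 4794) - 59567/4 = (714 + 4794) - 59567/4 = 5508 - 59567/4 = -37535/4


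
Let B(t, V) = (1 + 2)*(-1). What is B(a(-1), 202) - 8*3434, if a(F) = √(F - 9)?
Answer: -27475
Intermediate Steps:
a(F) = √(-9 + F)
B(t, V) = -3 (B(t, V) = 3*(-1) = -3)
B(a(-1), 202) - 8*3434 = -3 - 8*3434 = -3 - 27472 = -27475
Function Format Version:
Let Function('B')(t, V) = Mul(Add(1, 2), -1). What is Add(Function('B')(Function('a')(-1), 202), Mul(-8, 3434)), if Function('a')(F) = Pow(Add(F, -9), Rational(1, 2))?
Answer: -27475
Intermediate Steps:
Function('a')(F) = Pow(Add(-9, F), Rational(1, 2))
Function('B')(t, V) = -3 (Function('B')(t, V) = Mul(3, -1) = -3)
Add(Function('B')(Function('a')(-1), 202), Mul(-8, 3434)) = Add(-3, Mul(-8, 3434)) = Add(-3, -27472) = -27475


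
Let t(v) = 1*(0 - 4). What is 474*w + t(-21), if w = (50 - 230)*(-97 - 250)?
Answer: 29606036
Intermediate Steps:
t(v) = -4 (t(v) = 1*(-4) = -4)
w = 62460 (w = -180*(-347) = 62460)
474*w + t(-21) = 474*62460 - 4 = 29606040 - 4 = 29606036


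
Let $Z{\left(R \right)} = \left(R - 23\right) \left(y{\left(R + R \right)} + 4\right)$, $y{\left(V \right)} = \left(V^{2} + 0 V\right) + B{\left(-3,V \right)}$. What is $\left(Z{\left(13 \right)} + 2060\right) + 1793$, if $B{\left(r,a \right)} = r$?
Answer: $-2917$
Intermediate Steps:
$y{\left(V \right)} = -3 + V^{2}$ ($y{\left(V \right)} = \left(V^{2} + 0 V\right) - 3 = \left(V^{2} + 0\right) - 3 = V^{2} - 3 = -3 + V^{2}$)
$Z{\left(R \right)} = \left(1 + 4 R^{2}\right) \left(-23 + R\right)$ ($Z{\left(R \right)} = \left(R - 23\right) \left(\left(-3 + \left(R + R\right)^{2}\right) + 4\right) = \left(-23 + R\right) \left(\left(-3 + \left(2 R\right)^{2}\right) + 4\right) = \left(-23 + R\right) \left(\left(-3 + 4 R^{2}\right) + 4\right) = \left(-23 + R\right) \left(1 + 4 R^{2}\right) = \left(1 + 4 R^{2}\right) \left(-23 + R\right)$)
$\left(Z{\left(13 \right)} + 2060\right) + 1793 = \left(\left(-23 + 13 - 92 \cdot 13^{2} + 4 \cdot 13^{3}\right) + 2060\right) + 1793 = \left(\left(-23 + 13 - 15548 + 4 \cdot 2197\right) + 2060\right) + 1793 = \left(\left(-23 + 13 - 15548 + 8788\right) + 2060\right) + 1793 = \left(-6770 + 2060\right) + 1793 = -4710 + 1793 = -2917$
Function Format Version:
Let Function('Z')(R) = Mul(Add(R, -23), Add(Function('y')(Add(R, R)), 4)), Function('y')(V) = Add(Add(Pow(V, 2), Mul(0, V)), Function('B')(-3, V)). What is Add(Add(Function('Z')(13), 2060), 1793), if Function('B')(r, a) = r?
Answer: -2917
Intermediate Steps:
Function('y')(V) = Add(-3, Pow(V, 2)) (Function('y')(V) = Add(Add(Pow(V, 2), Mul(0, V)), -3) = Add(Add(Pow(V, 2), 0), -3) = Add(Pow(V, 2), -3) = Add(-3, Pow(V, 2)))
Function('Z')(R) = Mul(Add(1, Mul(4, Pow(R, 2))), Add(-23, R)) (Function('Z')(R) = Mul(Add(R, -23), Add(Add(-3, Pow(Add(R, R), 2)), 4)) = Mul(Add(-23, R), Add(Add(-3, Pow(Mul(2, R), 2)), 4)) = Mul(Add(-23, R), Add(Add(-3, Mul(4, Pow(R, 2))), 4)) = Mul(Add(-23, R), Add(1, Mul(4, Pow(R, 2)))) = Mul(Add(1, Mul(4, Pow(R, 2))), Add(-23, R)))
Add(Add(Function('Z')(13), 2060), 1793) = Add(Add(Add(-23, 13, Mul(-92, Pow(13, 2)), Mul(4, Pow(13, 3))), 2060), 1793) = Add(Add(Add(-23, 13, Mul(-92, 169), Mul(4, 2197)), 2060), 1793) = Add(Add(Add(-23, 13, -15548, 8788), 2060), 1793) = Add(Add(-6770, 2060), 1793) = Add(-4710, 1793) = -2917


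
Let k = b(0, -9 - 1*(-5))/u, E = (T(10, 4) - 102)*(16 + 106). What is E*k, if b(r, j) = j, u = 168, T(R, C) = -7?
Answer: 6649/21 ≈ 316.62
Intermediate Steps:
E = -13298 (E = (-7 - 102)*(16 + 106) = -109*122 = -13298)
k = -1/42 (k = (-9 - 1*(-5))/168 = (-9 + 5)*(1/168) = -4*1/168 = -1/42 ≈ -0.023810)
E*k = -13298*(-1/42) = 6649/21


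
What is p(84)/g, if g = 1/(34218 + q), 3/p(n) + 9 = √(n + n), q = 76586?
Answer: 997236/29 + 221608*√42/29 ≈ 83911.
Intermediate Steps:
p(n) = 3/(-9 + √2*√n) (p(n) = 3/(-9 + √(n + n)) = 3/(-9 + √(2*n)) = 3/(-9 + √2*√n))
g = 1/110804 (g = 1/(34218 + 76586) = 1/110804 ≈ 9.0249e-6)
p(84)/g = (3/(-9 + √2*√84))/(1/110804) = (3/(-9 + √2*(2*√21)))*110804 = (3/(-9 + 2*√42))*110804 = 332412/(-9 + 2*√42)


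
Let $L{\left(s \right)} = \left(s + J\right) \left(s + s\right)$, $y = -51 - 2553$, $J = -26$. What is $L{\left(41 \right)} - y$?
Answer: $3834$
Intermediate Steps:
$y = -2604$ ($y = -51 - 2553 = -2604$)
$L{\left(s \right)} = 2 s \left(-26 + s\right)$ ($L{\left(s \right)} = \left(s - 26\right) \left(s + s\right) = \left(-26 + s\right) 2 s = 2 s \left(-26 + s\right)$)
$L{\left(41 \right)} - y = 2 \cdot 41 \left(-26 + 41\right) - -2604 = 2 \cdot 41 \cdot 15 + 2604 = 1230 + 2604 = 3834$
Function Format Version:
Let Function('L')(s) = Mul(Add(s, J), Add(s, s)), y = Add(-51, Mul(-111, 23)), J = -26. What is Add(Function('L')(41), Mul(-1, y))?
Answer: 3834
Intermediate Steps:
y = -2604 (y = Add(-51, -2553) = -2604)
Function('L')(s) = Mul(2, s, Add(-26, s)) (Function('L')(s) = Mul(Add(s, -26), Add(s, s)) = Mul(Add(-26, s), Mul(2, s)) = Mul(2, s, Add(-26, s)))
Add(Function('L')(41), Mul(-1, y)) = Add(Mul(2, 41, Add(-26, 41)), Mul(-1, -2604)) = Add(Mul(2, 41, 15), 2604) = Add(1230, 2604) = 3834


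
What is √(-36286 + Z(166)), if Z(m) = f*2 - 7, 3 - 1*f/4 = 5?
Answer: 7*I*√741 ≈ 190.55*I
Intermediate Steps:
f = -8 (f = 12 - 4*5 = 12 - 20 = -8)
Z(m) = -23 (Z(m) = -8*2 - 7 = -16 - 7 = -23)
√(-36286 + Z(166)) = √(-36286 - 23) = √(-36309) = 7*I*√741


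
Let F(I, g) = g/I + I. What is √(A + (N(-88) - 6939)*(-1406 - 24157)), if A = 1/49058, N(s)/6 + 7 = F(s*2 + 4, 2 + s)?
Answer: √492792414178364378/49058 ≈ 14309.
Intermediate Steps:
F(I, g) = I + g/I
N(s) = -18 + 12*s + 6*(2 + s)/(4 + 2*s) (N(s) = -42 + 6*((s*2 + 4) + (2 + s)/(s*2 + 4)) = -42 + 6*((2*s + 4) + (2 + s)/(2*s + 4)) = -42 + 6*((4 + 2*s) + (2 + s)/(4 + 2*s)) = -42 + 6*(4 + 2*s + (2 + s)/(4 + 2*s)) = -42 + (24 + 12*s + 6*(2 + s)/(4 + 2*s)) = -18 + 12*s + 6*(2 + s)/(4 + 2*s))
A = 1/49058 ≈ 2.0384e-5
√(A + (N(-88) - 6939)*(-1406 - 24157)) = √(1/49058 + ((-15 + 12*(-88)) - 6939)*(-1406 - 24157)) = √(1/49058 + ((-15 - 1056) - 6939)*(-25563)) = √(1/49058 + (-1071 - 6939)*(-25563)) = √(1/49058 - 8010*(-25563)) = √(1/49058 + 204759630) = √(10045097928541/49058) = √492792414178364378/49058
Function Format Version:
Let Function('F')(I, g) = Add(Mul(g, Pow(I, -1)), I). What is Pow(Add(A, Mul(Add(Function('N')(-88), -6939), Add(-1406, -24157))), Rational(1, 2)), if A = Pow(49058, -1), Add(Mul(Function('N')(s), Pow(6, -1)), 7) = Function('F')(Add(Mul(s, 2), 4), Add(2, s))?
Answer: Mul(Rational(1, 49058), Pow(492792414178364378, Rational(1, 2))) ≈ 14309.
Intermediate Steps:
Function('F')(I, g) = Add(I, Mul(g, Pow(I, -1)))
Function('N')(s) = Add(-18, Mul(12, s), Mul(6, Pow(Add(4, Mul(2, s)), -1), Add(2, s))) (Function('N')(s) = Add(-42, Mul(6, Add(Add(Mul(s, 2), 4), Mul(Add(2, s), Pow(Add(Mul(s, 2), 4), -1))))) = Add(-42, Mul(6, Add(Add(Mul(2, s), 4), Mul(Add(2, s), Pow(Add(Mul(2, s), 4), -1))))) = Add(-42, Mul(6, Add(Add(4, Mul(2, s)), Mul(Add(2, s), Pow(Add(4, Mul(2, s)), -1))))) = Add(-42, Mul(6, Add(Add(4, Mul(2, s)), Mul(Pow(Add(4, Mul(2, s)), -1), Add(2, s))))) = Add(-42, Mul(6, Add(4, Mul(2, s), Mul(Pow(Add(4, Mul(2, s)), -1), Add(2, s))))) = Add(-42, Add(24, Mul(12, s), Mul(6, Pow(Add(4, Mul(2, s)), -1), Add(2, s)))) = Add(-18, Mul(12, s), Mul(6, Pow(Add(4, Mul(2, s)), -1), Add(2, s))))
A = Rational(1, 49058) ≈ 2.0384e-5
Pow(Add(A, Mul(Add(Function('N')(-88), -6939), Add(-1406, -24157))), Rational(1, 2)) = Pow(Add(Rational(1, 49058), Mul(Add(Add(-15, Mul(12, -88)), -6939), Add(-1406, -24157))), Rational(1, 2)) = Pow(Add(Rational(1, 49058), Mul(Add(Add(-15, -1056), -6939), -25563)), Rational(1, 2)) = Pow(Add(Rational(1, 49058), Mul(Add(-1071, -6939), -25563)), Rational(1, 2)) = Pow(Add(Rational(1, 49058), Mul(-8010, -25563)), Rational(1, 2)) = Pow(Add(Rational(1, 49058), 204759630), Rational(1, 2)) = Pow(Rational(10045097928541, 49058), Rational(1, 2)) = Mul(Rational(1, 49058), Pow(492792414178364378, Rational(1, 2)))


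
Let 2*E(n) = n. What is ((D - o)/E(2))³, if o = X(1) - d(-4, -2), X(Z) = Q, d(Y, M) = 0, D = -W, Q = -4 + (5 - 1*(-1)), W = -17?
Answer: 3375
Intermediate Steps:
E(n) = n/2
Q = 2 (Q = -4 + (5 + 1) = -4 + 6 = 2)
D = 17 (D = -1*(-17) = 17)
X(Z) = 2
o = 2 (o = 2 - 1*0 = 2 + 0 = 2)
((D - o)/E(2))³ = ((17 - 1*2)/(((½)*2)))³ = ((17 - 2)/1)³ = (15*1)³ = 15³ = 3375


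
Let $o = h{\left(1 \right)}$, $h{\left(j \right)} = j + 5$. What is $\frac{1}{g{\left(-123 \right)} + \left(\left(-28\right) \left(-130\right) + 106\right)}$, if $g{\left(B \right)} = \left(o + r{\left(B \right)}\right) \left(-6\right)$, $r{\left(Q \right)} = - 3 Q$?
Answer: $\frac{1}{1496} \approx 0.00066845$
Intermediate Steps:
$h{\left(j \right)} = 5 + j$
$o = 6$ ($o = 5 + 1 = 6$)
$g{\left(B \right)} = -36 + 18 B$ ($g{\left(B \right)} = \left(6 - 3 B\right) \left(-6\right) = -36 + 18 B$)
$\frac{1}{g{\left(-123 \right)} + \left(\left(-28\right) \left(-130\right) + 106\right)} = \frac{1}{\left(-36 + 18 \left(-123\right)\right) + \left(\left(-28\right) \left(-130\right) + 106\right)} = \frac{1}{\left(-36 - 2214\right) + \left(3640 + 106\right)} = \frac{1}{-2250 + 3746} = \frac{1}{1496}$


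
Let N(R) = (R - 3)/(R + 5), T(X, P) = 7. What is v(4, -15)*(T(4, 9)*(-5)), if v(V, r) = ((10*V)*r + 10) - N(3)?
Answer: 20650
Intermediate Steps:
N(R) = (-3 + R)/(5 + R)
v(V, r) = 10 + 10*V*r (v(V, r) = ((10*V)*r + 10) - (-3 + 3)/(5 + 3) = (10*V*r + 10) - 0/8 = (10 + 10*V*r) - 0/8 = (10 + 10*V*r) - 1*0 = (10 + 10*V*r) + 0 = 10 + 10*V*r)
v(4, -15)*(T(4, 9)*(-5)) = (10 + 10*4*(-15))*(7*(-5)) = (10 - 600)*(-35) = -590*(-35) = 20650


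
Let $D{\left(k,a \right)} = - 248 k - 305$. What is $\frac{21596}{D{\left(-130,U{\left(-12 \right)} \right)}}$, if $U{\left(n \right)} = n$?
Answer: $\frac{21596}{31935} \approx 0.67625$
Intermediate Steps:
$D{\left(k,a \right)} = -305 - 248 k$
$\frac{21596}{D{\left(-130,U{\left(-12 \right)} \right)}} = \frac{21596}{-305 - -32240} = \frac{21596}{-305 + 32240} = \frac{21596}{31935}$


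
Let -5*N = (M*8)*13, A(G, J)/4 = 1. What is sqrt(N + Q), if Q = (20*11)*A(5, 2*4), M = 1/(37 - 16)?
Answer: 2*sqrt(2422770)/105 ≈ 29.648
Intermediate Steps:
A(G, J) = 4 (A(G, J) = 4*1 = 4)
M = 1/21 ≈ 0.047619
Q = 880 (Q = (20*11)*4 = 220*4 = 880)
N = -104/105 (N = -(1/21)*8*13/5 = -8*13/105 = -1/5*104/21 = -104/105 ≈ -0.99048)
sqrt(N + Q) = sqrt(-104/105 + 880) = sqrt(92296/105) = 2*sqrt(2422770)/105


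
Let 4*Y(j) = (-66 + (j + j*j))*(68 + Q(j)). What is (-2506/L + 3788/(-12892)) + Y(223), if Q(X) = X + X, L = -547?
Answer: 11301334575160/1762981 ≈ 6.4104e+6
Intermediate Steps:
Q(X) = 2*X
Y(j) = (68 + 2*j)*(-66 + j + j²)/4 (Y(j) = ((-66 + (j + j*j))*(68 + 2*j))/4 = ((-66 + (j + j²))*(68 + 2*j))/4 = ((-66 + j + j²)*(68 + 2*j))/4 = ((68 + 2*j)*(-66 + j + j²))/4 = (68 + 2*j)*(-66 + j + j²)/4)
(-2506/L + 3788/(-12892)) + Y(223) = (-2506/(-547) + 3788/(-12892)) + (-1122 + (½)*223³ - 16*223 + (35/2)*223²) = (-2506*(-1/547) + 3788*(-1/12892)) + (-1122 + (½)*11089567 - 3568 + (35/2)*49729) = (2506/547 - 947/3223) + (-1122 + 11089567/2 - 3568 + 1740515/2) = 7558829/1762981 + 6410351 = 11301334575160/1762981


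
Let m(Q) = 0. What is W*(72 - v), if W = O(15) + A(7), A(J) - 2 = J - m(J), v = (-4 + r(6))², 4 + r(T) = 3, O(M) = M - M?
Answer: 423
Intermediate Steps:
O(M) = 0
r(T) = -1 (r(T) = -4 + 3 = -1)
v = 25 (v = (-4 - 1)² = (-5)² = 25)
A(J) = 2 + J (A(J) = 2 + (J - 1*0) = 2 + (J + 0) = 2 + J)
W = 9 (W = 0 + (2 + 7) = 0 + 9 = 9)
W*(72 - v) = 9*(72 - 1*25) = 9*(72 - 25) = 9*47 = 423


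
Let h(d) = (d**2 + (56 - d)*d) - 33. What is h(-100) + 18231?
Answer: 12598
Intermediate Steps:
h(d) = -33 + d**2 + d*(56 - d) (h(d) = (d**2 + d*(56 - d)) - 33 = -33 + d**2 + d*(56 - d))
h(-100) + 18231 = (-33 + 56*(-100)) + 18231 = (-33 - 5600) + 18231 = -5633 + 18231 = 12598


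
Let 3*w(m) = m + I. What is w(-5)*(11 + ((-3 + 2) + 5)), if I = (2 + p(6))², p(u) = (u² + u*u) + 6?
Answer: 31975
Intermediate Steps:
p(u) = 6 + 2*u² (p(u) = (u² + u²) + 6 = 2*u² + 6 = 6 + 2*u²)
I = 6400 (I = (2 + (6 + 2*6²))² = (2 + (6 + 2*36))² = (2 + (6 + 72))² = (2 + 78)² = 80² = 6400)
w(m) = 6400/3 + m/3 (w(m) = (m + 6400)/3 = (6400 + m)/3 = 6400/3 + m/3)
w(-5)*(11 + ((-3 + 2) + 5)) = (6400/3 + (⅓)*(-5))*(11 + ((-3 + 2) + 5)) = (6400/3 - 5/3)*(11 + (-1 + 5)) = 6395*(11 + 4)/3 = (6395/3)*15 = 31975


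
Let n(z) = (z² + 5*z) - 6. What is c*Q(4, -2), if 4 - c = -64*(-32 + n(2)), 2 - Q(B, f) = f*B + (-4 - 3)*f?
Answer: 6128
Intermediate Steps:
n(z) = -6 + z² + 5*z
Q(B, f) = 2 + 7*f - B*f (Q(B, f) = 2 - (f*B + (-4 - 3)*f) = 2 - (B*f - 7*f) = 2 - (-7*f + B*f) = 2 + (7*f - B*f) = 2 + 7*f - B*f)
c = -1532 (c = 4 - (-64)*(-32 + (-6 + 2² + 5*2)) = 4 - (-64)*(-32 + (-6 + 4 + 10)) = 4 - (-64)*(-32 + 8) = 4 - (-64)*(-24) = 4 - 1*1536 = 4 - 1536 = -1532)
c*Q(4, -2) = -1532*(2 + 7*(-2) - 1*4*(-2)) = -1532*(2 - 14 + 8) = -1532*(-4) = 6128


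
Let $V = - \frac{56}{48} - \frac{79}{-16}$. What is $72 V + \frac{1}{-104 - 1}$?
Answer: $\frac{57013}{210} \approx 271.49$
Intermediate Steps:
$V = \frac{181}{48}$ ($V = \left(-56\right) \frac{1}{48} - - \frac{79}{16} = - \frac{7}{6} + \frac{79}{16} = \frac{181}{48} \approx 3.7708$)
$72 V + \frac{1}{-104 - 1} = 72 \cdot \frac{181}{48} + \frac{1}{-104 - 1} = \frac{543}{2} + \frac{1}{-105} = \frac{543}{2} - \frac{1}{105} = \frac{57013}{210}$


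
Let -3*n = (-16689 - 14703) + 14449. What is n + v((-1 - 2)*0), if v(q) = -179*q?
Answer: 16943/3 ≈ 5647.7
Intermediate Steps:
n = 16943/3 (n = -((-16689 - 14703) + 14449)/3 = -(-31392 + 14449)/3 = -⅓*(-16943) = 16943/3 ≈ 5647.7)
n + v((-1 - 2)*0) = 16943/3 - 179*(-1 - 2)*0 = 16943/3 - (-537)*0 = 16943/3 - 179*0 = 16943/3 + 0 = 16943/3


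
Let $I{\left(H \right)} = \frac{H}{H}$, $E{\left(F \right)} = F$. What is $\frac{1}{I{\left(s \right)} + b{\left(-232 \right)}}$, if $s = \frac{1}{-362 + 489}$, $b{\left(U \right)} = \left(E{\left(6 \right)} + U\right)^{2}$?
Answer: $\frac{1}{51077} \approx 1.9578 \cdot 10^{-5}$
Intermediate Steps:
$b{\left(U \right)} = \left(6 + U\right)^{2}$
$s = \frac{1}{127} \approx 0.007874$
$I{\left(H \right)} = 1$
$\frac{1}{I{\left(s \right)} + b{\left(-232 \right)}} = \frac{1}{1 + \left(6 - 232\right)^{2}} = \frac{1}{1 + \left(-226\right)^{2}} = \frac{1}{1 + 51076} = \frac{1}{51077}$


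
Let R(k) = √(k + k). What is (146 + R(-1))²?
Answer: (146 + I*√2)² ≈ 21314.0 + 413.0*I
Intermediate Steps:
R(k) = √2*√k (R(k) = √(2*k) = √2*√k)
(146 + R(-1))² = (146 + √2*√(-1))² = (146 + √2*I)² = (146 + I*√2)²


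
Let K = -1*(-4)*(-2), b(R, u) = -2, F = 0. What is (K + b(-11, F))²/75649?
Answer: 100/75649 ≈ 0.0013219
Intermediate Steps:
K = -8 (K = 4*(-2) = -8)
(K + b(-11, F))²/75649 = (-8 - 2)²/75649 = (-10)²*(1/75649) = 100*(1/75649) = 100/75649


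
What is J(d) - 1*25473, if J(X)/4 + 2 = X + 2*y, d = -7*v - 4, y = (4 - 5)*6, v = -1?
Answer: -25517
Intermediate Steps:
y = -6 (y = -1*6 = -6)
d = 3 (d = -7*(-1) - 4 = 7 - 4 = 3)
J(X) = -56 + 4*X (J(X) = -8 + 4*(X + 2*(-6)) = -8 + 4*(X - 12) = -8 + 4*(-12 + X) = -8 + (-48 + 4*X) = -56 + 4*X)
J(d) - 1*25473 = (-56 + 4*3) - 1*25473 = (-56 + 12) - 25473 = -44 - 25473 = -25517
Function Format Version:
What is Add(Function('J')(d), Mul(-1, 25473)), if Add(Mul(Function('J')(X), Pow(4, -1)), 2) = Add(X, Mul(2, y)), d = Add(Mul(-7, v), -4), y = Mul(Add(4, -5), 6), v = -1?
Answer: -25517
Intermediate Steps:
y = -6 (y = Mul(-1, 6) = -6)
d = 3 (d = Add(Mul(-7, -1), -4) = Add(7, -4) = 3)
Function('J')(X) = Add(-56, Mul(4, X)) (Function('J')(X) = Add(-8, Mul(4, Add(X, Mul(2, -6)))) = Add(-8, Mul(4, Add(X, -12))) = Add(-8, Mul(4, Add(-12, X))) = Add(-8, Add(-48, Mul(4, X))) = Add(-56, Mul(4, X)))
Add(Function('J')(d), Mul(-1, 25473)) = Add(Add(-56, Mul(4, 3)), Mul(-1, 25473)) = Add(Add(-56, 12), -25473) = Add(-44, -25473) = -25517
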